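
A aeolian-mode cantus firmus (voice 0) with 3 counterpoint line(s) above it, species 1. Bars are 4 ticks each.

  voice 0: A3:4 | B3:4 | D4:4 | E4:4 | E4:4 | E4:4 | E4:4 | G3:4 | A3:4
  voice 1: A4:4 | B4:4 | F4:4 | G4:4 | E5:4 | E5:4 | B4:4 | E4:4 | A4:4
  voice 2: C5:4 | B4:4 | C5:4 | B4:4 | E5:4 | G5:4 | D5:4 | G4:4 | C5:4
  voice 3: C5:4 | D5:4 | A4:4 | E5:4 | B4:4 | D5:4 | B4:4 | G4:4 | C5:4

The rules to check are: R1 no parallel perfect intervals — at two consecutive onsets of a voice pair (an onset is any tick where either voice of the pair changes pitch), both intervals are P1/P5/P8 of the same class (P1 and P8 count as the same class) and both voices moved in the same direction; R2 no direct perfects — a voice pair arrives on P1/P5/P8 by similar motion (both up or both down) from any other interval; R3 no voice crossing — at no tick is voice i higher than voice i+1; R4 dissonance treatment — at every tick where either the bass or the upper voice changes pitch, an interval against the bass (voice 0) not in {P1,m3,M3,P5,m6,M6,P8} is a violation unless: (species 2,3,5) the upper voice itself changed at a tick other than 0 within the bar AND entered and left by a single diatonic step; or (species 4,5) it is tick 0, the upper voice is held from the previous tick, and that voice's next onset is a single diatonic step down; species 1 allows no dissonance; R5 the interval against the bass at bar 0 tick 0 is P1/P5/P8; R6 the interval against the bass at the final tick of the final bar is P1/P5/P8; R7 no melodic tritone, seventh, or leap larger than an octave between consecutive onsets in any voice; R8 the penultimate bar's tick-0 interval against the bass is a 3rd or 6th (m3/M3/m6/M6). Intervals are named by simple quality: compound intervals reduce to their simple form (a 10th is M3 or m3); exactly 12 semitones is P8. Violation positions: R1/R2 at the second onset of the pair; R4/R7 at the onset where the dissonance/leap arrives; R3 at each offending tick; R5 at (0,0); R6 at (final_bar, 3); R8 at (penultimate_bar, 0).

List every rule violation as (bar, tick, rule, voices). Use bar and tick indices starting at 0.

(0, 0, R5, (0, 2))
(0, 0, R5, (0, 3))
(1, 0, R1, (0, 1))
(2, 0, R3, (2, 3))
(2, 0, R4, (0, 2))
(2, 0, R7, (1,))
(2, 1, R3, (2, 3))
(2, 2, R3, (2, 3))
(2, 3, R3, (2, 3))
(3, 0, R2, (0, 3))
(4, 0, R2, (1, 2))
(4, 0, R3, (2, 3))
(4, 1, R3, (2, 3))
(4, 2, R3, (2, 3))
(4, 3, R3, (2, 3))
(5, 0, R3, (2, 3))
(5, 0, R4, (0, 3))
(5, 1, R3, (2, 3))
(5, 2, R3, (2, 3))
(5, 3, R3, (2, 3))
(6, 0, R2, (1, 3))
(6, 0, R3, (2, 3))
(6, 0, R4, (0, 2))
(6, 1, R3, (2, 3))
(6, 2, R3, (2, 3))
(6, 3, R3, (2, 3))
(7, 0, R2, (0, 2))
(7, 0, R2, (0, 3))
(7, 0, R2, (2, 3))
(7, 0, R8, (0, 2))
(7, 0, R8, (0, 3))
(8, 0, R1, (2, 3))
(8, 0, R2, (0, 1))
(8, 3, R6, (0, 2))
(8, 3, R6, (0, 3))

bar 0: v0=A3 v1=A4 v2=C5 v3=C5 downbeat m3
bar 1: v0=B3 v1=B4 v2=B4 v3=D5 downbeat m3
bar 2: v0=D4 v1=F4 v2=C5 v3=A4 downbeat P5
bar 3: v0=E4 v1=G4 v2=B4 v3=E5 downbeat P8
bar 4: v0=E4 v1=E5 v2=E5 v3=B4 downbeat P5
bar 5: v0=E4 v1=E5 v2=G5 v3=D5 downbeat m7
bar 6: v0=E4 v1=B4 v2=D5 v3=B4 downbeat P5
bar 7: v0=G3 v1=E4 v2=G4 v3=G4 downbeat P8
bar 8: v0=A3 v1=A4 v2=C5 v3=C5 downbeat m3
  -> R5 @ bar 0 tick 0 v(0, 2): opens on m3
  -> R5 @ bar 0 tick 0 v(0, 3): opens on m3
  -> R1 @ bar 1 tick 0 v(0, 1): A3/A4 P8 -> B3/B4 P8 similar
  -> R3 @ bar 2 tick 0 v(2, 3): C5 above A4
  -> R4 @ bar 2 tick 0 v(0, 2): D4/C5 m7 untreated
  -> R7 @ bar 2 tick 0 v(1,): B4->F4 leap 6st
  -> R3 @ bar 2 tick 1 v(2, 3): C5 above A4
  -> R3 @ bar 2 tick 2 v(2, 3): C5 above A4
  -> R3 @ bar 2 tick 3 v(2, 3): C5 above A4
  -> R2 @ bar 3 tick 0 v(0, 3): D4/A4 P5 -> E4/E5 P8 similar
  -> R2 @ bar 4 tick 0 v(1, 2): G4/B4 M3 -> E5/E5 P1 similar
  -> R3 @ bar 4 tick 0 v(2, 3): E5 above B4
  -> R3 @ bar 4 tick 1 v(2, 3): E5 above B4
  -> R3 @ bar 4 tick 2 v(2, 3): E5 above B4
  -> R3 @ bar 4 tick 3 v(2, 3): E5 above B4
  -> R3 @ bar 5 tick 0 v(2, 3): G5 above D5
  -> R4 @ bar 5 tick 0 v(0, 3): E4/D5 m7 untreated
  -> R3 @ bar 5 tick 1 v(2, 3): G5 above D5
  -> R3 @ bar 5 tick 2 v(2, 3): G5 above D5
  -> R3 @ bar 5 tick 3 v(2, 3): G5 above D5
  -> R2 @ bar 6 tick 0 v(1, 3): E5/D5 M2 -> B4/B4 P1 similar
  -> R3 @ bar 6 tick 0 v(2, 3): D5 above B4
  -> R4 @ bar 6 tick 0 v(0, 2): E4/D5 m7 untreated
  -> R3 @ bar 6 tick 1 v(2, 3): D5 above B4
  -> R3 @ bar 6 tick 2 v(2, 3): D5 above B4
  -> R3 @ bar 6 tick 3 v(2, 3): D5 above B4
  -> R2 @ bar 7 tick 0 v(0, 2): E4/D5 m7 -> G3/G4 P8 similar
  -> R2 @ bar 7 tick 0 v(0, 3): E4/B4 P5 -> G3/G4 P8 similar
  -> R2 @ bar 7 tick 0 v(2, 3): D5/B4 m3 -> G4/G4 P1 similar
  -> R8 @ bar 7 tick 0 v(0, 2): penult P8 not 3rd/6th
  -> R8 @ bar 7 tick 0 v(0, 3): penult P8 not 3rd/6th
  -> R1 @ bar 8 tick 0 v(2, 3): G4/G4 P1 -> C5/C5 P1 similar
  -> R2 @ bar 8 tick 0 v(0, 1): G3/E4 M6 -> A3/A4 P8 similar
  -> R6 @ bar 8 tick 3 v(0, 2): closes on m3
  -> R6 @ bar 8 tick 3 v(0, 3): closes on m3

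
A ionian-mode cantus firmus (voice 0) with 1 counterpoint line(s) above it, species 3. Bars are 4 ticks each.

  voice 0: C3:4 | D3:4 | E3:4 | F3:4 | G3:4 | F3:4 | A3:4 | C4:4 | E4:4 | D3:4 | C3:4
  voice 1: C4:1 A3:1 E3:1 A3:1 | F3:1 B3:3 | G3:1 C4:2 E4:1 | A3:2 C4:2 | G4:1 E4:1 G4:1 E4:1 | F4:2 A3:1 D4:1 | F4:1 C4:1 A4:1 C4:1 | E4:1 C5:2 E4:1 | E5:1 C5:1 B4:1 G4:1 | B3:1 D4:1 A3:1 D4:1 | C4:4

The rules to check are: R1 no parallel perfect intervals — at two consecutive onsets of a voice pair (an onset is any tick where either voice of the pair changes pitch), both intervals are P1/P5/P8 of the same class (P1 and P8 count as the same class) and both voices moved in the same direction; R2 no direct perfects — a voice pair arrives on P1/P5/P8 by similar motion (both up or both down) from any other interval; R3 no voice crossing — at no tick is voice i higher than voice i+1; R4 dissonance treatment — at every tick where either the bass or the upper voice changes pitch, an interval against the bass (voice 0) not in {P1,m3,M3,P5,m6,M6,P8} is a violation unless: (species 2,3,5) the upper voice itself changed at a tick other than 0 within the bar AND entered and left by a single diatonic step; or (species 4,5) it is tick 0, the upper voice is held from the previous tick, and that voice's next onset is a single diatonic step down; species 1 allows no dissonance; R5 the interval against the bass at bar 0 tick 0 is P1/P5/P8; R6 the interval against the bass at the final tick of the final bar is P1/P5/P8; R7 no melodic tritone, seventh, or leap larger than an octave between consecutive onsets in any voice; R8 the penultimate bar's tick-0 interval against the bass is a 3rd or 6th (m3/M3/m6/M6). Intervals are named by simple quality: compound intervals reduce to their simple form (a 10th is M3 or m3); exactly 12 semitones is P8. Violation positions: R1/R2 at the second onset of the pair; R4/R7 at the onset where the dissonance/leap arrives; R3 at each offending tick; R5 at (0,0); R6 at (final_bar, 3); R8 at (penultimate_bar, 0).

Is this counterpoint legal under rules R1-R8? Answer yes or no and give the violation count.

No (5 violations)

bar 0: v0=C3 v1=C4 (P8)
bar 1: v0=D3 v1=F3 (m3)
bar 2: v0=E3 v1=G3 (m3)
bar 3: v0=F3 v1=A3 (M3)
bar 4: v0=G3 v1=G4 (P8)
bar 5: v0=F3 v1=F4 (P8)
bar 6: v0=A3 v1=F4 (m6)
bar 7: v0=C4 v1=E4 (M3)
bar 8: v0=E4 v1=E5 (P8)
bar 9: v0=D3 v1=B3 (M6)
bar 10: v0=C3 v1=C4 (P8)
  R7 @ bar1.1: F3->B3 leap 6st
  R2 @ bar4.0: F3/C4 P5 -> G3/G4 P8 similar
  R2 @ bar8.0: C4/E4 M3 -> E4/E5 P8 similar
  R7 @ bar9.0: E4->D3 leap 14st
  R1 @ bar10.0: D3/D4 P8 -> C3/C4 P8 similar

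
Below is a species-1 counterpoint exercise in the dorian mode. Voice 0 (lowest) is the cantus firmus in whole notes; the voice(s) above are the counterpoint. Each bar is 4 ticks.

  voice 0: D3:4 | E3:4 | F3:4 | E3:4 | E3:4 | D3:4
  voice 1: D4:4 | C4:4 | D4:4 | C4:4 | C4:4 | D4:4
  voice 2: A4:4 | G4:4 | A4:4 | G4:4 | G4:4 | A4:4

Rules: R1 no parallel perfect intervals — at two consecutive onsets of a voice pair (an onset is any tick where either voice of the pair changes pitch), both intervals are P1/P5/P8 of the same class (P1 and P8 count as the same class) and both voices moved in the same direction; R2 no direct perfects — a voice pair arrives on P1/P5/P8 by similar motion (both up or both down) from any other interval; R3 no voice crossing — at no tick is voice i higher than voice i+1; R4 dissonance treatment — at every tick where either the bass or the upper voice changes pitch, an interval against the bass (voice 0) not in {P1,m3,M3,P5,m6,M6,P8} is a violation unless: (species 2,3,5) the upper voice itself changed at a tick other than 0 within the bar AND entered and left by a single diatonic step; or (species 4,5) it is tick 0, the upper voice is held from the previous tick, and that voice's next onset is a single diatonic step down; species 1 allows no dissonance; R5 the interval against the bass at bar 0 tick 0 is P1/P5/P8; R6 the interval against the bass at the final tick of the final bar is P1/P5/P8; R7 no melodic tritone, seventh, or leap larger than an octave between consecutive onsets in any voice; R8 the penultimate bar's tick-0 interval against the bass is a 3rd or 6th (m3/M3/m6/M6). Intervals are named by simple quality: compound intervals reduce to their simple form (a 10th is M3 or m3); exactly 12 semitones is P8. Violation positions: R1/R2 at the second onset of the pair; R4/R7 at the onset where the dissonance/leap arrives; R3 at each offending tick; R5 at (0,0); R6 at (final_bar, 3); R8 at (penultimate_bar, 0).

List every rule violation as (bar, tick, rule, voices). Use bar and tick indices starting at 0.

(1, 0, R1, (1, 2))
(2, 0, R1, (1, 2))
(3, 0, R1, (1, 2))
(5, 0, R1, (1, 2))

bar 0: v0=D3 v1=D4 v2=A4 downbeat P5
bar 1: v0=E3 v1=C4 v2=G4 downbeat m3
bar 2: v0=F3 v1=D4 v2=A4 downbeat M3
bar 3: v0=E3 v1=C4 v2=G4 downbeat m3
bar 4: v0=E3 v1=C4 v2=G4 downbeat m3
bar 5: v0=D3 v1=D4 v2=A4 downbeat P5
  -> R1 @ bar 1 tick 0 v(1, 2): D4/A4 P5 -> C4/G4 P5 similar
  -> R1 @ bar 2 tick 0 v(1, 2): C4/G4 P5 -> D4/A4 P5 similar
  -> R1 @ bar 3 tick 0 v(1, 2): D4/A4 P5 -> C4/G4 P5 similar
  -> R1 @ bar 5 tick 0 v(1, 2): C4/G4 P5 -> D4/A4 P5 similar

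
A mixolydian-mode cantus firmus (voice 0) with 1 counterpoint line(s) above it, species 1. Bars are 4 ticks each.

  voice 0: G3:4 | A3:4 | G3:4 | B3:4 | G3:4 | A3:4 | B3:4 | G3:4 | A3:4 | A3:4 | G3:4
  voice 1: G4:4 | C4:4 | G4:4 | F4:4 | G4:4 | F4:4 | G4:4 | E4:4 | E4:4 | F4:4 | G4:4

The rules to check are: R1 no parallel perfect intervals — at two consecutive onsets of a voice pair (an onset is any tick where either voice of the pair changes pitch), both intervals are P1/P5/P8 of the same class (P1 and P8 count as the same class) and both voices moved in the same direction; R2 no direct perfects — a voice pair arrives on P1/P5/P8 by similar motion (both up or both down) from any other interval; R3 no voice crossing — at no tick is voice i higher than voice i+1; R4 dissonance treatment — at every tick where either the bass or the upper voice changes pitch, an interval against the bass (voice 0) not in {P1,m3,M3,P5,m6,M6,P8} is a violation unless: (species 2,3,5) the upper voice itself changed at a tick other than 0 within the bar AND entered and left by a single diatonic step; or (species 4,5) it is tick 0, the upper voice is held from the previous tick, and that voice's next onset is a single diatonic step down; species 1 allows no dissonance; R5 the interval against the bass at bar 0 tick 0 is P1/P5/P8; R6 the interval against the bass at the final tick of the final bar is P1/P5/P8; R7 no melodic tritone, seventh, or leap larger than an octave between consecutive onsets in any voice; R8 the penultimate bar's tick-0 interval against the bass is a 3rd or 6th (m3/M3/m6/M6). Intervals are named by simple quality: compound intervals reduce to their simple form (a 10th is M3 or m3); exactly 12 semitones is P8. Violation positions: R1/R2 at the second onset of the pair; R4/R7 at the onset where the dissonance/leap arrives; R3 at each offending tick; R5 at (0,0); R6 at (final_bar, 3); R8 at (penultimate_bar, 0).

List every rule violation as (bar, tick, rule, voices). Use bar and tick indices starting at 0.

(3, 0, R4, (0, 1))

bar 0: v0=G3 v1=G4 downbeat P8
bar 1: v0=A3 v1=C4 downbeat m3
bar 2: v0=G3 v1=G4 downbeat P8
bar 3: v0=B3 v1=F4 downbeat TT
bar 4: v0=G3 v1=G4 downbeat P8
bar 5: v0=A3 v1=F4 downbeat m6
bar 6: v0=B3 v1=G4 downbeat m6
bar 7: v0=G3 v1=E4 downbeat M6
bar 8: v0=A3 v1=E4 downbeat P5
bar 9: v0=A3 v1=F4 downbeat m6
bar 10: v0=G3 v1=G4 downbeat P8
  -> R4 @ bar 3 tick 0 v(0, 1): B3/F4 TT untreated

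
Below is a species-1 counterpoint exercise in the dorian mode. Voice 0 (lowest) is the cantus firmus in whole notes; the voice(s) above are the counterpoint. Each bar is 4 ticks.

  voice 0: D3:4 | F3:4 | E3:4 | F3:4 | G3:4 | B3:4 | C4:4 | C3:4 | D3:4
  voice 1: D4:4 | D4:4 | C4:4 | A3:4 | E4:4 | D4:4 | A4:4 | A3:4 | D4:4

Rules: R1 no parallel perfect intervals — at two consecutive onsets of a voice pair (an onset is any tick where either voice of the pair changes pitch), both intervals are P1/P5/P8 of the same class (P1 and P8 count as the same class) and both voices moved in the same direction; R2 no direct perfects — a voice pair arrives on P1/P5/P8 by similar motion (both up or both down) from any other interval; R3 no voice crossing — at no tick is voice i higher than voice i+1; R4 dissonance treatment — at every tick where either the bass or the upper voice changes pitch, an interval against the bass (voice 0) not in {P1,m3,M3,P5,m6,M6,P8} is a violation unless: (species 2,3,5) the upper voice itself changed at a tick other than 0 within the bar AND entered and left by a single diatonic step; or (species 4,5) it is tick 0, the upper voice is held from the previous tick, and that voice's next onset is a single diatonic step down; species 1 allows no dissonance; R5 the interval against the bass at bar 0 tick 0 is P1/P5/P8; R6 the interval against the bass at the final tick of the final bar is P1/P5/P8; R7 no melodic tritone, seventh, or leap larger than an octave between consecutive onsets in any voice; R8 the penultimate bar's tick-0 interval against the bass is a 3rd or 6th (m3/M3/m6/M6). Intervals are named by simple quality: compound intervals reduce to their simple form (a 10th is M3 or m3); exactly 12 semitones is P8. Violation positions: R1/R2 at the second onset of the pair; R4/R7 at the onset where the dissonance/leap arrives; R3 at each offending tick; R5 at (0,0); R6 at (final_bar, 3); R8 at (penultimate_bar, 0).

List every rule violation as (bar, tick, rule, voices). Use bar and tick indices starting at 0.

(8, 0, R2, (0, 1))

bar 0: v0=D3 v1=D4 downbeat P8
bar 1: v0=F3 v1=D4 downbeat M6
bar 2: v0=E3 v1=C4 downbeat m6
bar 3: v0=F3 v1=A3 downbeat M3
bar 4: v0=G3 v1=E4 downbeat M6
bar 5: v0=B3 v1=D4 downbeat m3
bar 6: v0=C4 v1=A4 downbeat M6
bar 7: v0=C3 v1=A3 downbeat M6
bar 8: v0=D3 v1=D4 downbeat P8
  -> R2 @ bar 8 tick 0 v(0, 1): C3/A3 M6 -> D3/D4 P8 similar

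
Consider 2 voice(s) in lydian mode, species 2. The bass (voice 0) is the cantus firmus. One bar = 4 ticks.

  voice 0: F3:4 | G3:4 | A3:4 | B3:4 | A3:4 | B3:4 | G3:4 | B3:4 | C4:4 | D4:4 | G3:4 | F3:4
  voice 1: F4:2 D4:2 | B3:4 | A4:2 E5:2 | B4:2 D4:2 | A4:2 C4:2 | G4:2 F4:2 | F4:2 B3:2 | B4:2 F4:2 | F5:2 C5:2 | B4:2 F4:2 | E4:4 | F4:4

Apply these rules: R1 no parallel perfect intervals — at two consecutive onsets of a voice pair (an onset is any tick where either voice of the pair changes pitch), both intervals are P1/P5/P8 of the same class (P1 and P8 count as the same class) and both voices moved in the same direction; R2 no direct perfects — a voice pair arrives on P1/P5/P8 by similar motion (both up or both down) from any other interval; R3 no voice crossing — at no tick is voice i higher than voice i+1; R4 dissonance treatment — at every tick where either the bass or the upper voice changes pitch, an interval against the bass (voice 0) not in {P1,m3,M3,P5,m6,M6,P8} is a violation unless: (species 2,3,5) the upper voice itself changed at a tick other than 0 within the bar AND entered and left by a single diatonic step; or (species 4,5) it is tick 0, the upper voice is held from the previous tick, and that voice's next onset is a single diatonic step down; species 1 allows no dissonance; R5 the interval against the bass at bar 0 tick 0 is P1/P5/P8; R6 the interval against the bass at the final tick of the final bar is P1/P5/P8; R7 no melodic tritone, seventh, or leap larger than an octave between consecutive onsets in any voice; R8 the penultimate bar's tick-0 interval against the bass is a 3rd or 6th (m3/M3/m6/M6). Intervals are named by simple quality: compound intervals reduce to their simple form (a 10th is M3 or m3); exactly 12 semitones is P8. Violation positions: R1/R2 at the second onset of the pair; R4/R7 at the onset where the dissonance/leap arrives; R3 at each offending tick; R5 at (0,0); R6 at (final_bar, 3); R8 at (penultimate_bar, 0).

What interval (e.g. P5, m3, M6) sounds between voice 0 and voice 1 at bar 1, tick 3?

voice 0=G3 voice 1=B3 -> M3

M3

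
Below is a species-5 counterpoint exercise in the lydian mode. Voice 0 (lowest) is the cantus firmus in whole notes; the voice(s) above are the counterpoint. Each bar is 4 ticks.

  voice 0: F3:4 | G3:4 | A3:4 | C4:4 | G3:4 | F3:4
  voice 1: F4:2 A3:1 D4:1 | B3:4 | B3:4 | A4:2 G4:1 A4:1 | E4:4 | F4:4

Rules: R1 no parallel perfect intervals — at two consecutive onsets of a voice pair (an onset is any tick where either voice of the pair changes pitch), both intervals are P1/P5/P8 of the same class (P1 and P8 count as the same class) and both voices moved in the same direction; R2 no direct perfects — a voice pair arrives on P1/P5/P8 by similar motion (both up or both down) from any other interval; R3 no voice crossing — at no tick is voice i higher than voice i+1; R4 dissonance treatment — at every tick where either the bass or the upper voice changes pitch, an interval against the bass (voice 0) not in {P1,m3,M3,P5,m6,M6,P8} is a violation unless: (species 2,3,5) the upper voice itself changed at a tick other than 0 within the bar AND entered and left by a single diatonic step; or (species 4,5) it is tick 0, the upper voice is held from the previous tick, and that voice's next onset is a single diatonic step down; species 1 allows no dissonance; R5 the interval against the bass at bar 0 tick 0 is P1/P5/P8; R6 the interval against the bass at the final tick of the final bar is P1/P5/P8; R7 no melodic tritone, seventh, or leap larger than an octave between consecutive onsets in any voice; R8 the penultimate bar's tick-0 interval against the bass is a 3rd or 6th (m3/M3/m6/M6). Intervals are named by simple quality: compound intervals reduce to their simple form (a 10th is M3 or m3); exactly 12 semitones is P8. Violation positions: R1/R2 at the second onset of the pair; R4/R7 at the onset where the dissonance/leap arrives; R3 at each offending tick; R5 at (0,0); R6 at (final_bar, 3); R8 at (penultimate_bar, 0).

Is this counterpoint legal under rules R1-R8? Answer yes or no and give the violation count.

bar 0: v0=F3 v1=F4 (P8)
bar 1: v0=G3 v1=B3 (M3)
bar 2: v0=A3 v1=B3 (M2)
bar 3: v0=C4 v1=A4 (M6)
bar 4: v0=G3 v1=E4 (M6)
bar 5: v0=F3 v1=F4 (P8)
  R4 @ bar2.0: A3/B3 M2 untreated
  R7 @ bar3.0: B3->A4 leap 10st

No (2 violations)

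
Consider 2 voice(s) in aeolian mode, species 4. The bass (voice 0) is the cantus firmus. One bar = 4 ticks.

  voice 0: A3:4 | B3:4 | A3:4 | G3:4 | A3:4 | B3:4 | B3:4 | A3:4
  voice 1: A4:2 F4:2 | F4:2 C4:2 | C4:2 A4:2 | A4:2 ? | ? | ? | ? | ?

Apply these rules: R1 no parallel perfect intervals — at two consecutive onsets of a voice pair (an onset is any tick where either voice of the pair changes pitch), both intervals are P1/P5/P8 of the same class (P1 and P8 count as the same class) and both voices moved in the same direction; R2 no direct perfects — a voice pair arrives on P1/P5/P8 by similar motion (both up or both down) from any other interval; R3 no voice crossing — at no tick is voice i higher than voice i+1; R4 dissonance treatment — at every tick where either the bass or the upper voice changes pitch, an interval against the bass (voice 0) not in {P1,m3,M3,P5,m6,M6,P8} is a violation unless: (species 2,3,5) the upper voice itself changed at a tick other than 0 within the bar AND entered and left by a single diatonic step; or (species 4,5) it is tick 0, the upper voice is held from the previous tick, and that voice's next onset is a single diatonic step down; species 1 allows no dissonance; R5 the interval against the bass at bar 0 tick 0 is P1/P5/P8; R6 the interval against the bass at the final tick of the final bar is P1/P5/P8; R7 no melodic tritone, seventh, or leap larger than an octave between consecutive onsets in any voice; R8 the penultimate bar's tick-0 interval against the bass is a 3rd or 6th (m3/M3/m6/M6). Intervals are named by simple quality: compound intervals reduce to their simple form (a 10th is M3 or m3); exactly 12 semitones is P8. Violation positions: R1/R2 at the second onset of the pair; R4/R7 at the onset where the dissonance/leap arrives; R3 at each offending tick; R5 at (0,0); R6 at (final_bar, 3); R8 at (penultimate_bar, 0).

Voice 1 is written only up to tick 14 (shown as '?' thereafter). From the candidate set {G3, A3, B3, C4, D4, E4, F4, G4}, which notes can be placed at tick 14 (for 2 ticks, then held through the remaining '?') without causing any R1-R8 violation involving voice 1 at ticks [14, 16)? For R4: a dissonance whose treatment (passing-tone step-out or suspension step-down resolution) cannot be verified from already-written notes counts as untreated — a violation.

{D4, E4, G4}

G3: violates R7
A3: violates R4
B3: violates R7
C4: violates R4
D4: legal
E4: legal
F4: violates R4
G4: legal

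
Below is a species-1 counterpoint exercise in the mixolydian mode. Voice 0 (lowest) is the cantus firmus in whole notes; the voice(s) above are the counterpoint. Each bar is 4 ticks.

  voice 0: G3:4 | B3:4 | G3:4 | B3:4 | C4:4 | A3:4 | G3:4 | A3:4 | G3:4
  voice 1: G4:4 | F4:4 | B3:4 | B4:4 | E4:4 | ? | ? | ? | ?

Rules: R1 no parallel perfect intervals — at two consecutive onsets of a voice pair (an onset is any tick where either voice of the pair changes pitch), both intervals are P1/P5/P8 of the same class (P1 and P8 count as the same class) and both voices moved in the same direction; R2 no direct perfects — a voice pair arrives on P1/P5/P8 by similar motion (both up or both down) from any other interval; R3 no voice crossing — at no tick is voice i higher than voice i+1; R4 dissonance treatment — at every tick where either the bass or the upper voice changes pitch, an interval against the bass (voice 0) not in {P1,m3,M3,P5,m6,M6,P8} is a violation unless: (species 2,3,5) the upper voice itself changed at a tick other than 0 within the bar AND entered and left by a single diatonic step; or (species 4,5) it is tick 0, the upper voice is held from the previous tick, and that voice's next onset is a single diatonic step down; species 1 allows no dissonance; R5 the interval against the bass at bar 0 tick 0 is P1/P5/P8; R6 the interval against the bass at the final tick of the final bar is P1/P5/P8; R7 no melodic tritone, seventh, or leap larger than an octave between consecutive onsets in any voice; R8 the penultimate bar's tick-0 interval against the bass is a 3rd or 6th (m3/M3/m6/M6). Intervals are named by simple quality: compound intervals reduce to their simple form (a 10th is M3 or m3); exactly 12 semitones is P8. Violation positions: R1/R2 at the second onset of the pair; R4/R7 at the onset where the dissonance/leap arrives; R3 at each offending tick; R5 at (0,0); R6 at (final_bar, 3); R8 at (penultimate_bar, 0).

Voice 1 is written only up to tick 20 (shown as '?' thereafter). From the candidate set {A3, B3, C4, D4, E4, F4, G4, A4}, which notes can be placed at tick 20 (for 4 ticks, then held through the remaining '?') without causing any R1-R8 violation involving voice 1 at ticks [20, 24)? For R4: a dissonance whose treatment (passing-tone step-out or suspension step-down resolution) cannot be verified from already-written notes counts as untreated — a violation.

{A4, C4, E4, F4}

A3: violates R2
B3: violates R4
C4: legal
D4: violates R4
E4: legal
F4: legal
G4: violates R4
A4: legal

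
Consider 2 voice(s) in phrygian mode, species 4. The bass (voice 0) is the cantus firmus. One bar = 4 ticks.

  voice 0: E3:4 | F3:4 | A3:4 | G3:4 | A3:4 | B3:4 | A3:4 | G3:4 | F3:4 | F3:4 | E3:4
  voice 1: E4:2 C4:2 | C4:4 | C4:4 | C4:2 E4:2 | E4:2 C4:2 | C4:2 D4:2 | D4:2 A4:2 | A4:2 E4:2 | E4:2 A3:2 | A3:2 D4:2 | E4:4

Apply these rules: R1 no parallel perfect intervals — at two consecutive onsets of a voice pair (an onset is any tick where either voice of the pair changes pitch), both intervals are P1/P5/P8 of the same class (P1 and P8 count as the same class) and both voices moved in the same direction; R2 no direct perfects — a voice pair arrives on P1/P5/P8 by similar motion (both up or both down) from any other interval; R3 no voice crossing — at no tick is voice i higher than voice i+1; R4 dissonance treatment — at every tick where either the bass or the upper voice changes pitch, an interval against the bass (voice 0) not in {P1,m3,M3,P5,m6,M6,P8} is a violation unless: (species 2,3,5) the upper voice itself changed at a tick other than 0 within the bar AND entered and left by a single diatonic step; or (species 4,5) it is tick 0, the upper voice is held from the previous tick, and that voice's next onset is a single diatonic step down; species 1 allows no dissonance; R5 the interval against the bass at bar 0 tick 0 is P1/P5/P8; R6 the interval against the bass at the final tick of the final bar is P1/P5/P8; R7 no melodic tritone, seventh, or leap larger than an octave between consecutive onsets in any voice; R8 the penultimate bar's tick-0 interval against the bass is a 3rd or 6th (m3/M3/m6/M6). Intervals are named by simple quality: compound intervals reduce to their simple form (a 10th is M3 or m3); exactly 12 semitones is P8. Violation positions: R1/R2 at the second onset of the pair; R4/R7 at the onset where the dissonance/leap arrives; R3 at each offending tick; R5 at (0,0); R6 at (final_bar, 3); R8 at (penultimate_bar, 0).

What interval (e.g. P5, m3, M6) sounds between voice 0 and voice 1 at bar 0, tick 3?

m6

voice 0=E3 voice 1=C4 -> m6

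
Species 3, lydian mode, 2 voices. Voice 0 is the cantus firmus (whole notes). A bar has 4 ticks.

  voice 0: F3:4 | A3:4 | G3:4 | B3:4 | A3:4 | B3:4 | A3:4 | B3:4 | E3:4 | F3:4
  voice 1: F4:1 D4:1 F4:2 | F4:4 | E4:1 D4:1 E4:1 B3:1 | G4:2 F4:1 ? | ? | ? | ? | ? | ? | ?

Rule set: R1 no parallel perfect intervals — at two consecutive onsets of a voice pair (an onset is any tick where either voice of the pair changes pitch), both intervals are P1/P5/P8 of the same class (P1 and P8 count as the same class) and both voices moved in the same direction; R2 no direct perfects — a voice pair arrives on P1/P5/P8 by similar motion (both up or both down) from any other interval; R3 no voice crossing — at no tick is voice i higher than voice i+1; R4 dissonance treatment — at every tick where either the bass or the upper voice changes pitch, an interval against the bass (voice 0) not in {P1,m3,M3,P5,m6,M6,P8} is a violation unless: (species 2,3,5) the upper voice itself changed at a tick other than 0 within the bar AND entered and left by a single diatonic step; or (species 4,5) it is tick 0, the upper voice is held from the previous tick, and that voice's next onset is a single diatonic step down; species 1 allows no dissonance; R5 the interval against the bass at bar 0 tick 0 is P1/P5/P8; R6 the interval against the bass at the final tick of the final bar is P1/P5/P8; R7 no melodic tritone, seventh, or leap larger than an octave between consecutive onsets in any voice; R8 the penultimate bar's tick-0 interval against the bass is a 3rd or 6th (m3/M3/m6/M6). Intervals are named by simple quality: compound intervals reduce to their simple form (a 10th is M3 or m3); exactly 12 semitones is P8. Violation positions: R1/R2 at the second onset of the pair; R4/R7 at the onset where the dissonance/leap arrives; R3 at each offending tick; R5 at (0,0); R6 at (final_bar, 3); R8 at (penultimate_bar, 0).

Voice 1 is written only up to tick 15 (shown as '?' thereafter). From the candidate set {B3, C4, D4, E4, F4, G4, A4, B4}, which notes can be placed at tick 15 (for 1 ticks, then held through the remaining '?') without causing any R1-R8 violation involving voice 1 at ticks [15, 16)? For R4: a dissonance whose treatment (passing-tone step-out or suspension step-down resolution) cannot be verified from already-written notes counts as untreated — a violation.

{D4, F4, G4}

B3: violates R7
C4: violates R4
D4: legal
E4: violates R4
F4: legal
G4: legal
A4: violates R4
B4: violates R7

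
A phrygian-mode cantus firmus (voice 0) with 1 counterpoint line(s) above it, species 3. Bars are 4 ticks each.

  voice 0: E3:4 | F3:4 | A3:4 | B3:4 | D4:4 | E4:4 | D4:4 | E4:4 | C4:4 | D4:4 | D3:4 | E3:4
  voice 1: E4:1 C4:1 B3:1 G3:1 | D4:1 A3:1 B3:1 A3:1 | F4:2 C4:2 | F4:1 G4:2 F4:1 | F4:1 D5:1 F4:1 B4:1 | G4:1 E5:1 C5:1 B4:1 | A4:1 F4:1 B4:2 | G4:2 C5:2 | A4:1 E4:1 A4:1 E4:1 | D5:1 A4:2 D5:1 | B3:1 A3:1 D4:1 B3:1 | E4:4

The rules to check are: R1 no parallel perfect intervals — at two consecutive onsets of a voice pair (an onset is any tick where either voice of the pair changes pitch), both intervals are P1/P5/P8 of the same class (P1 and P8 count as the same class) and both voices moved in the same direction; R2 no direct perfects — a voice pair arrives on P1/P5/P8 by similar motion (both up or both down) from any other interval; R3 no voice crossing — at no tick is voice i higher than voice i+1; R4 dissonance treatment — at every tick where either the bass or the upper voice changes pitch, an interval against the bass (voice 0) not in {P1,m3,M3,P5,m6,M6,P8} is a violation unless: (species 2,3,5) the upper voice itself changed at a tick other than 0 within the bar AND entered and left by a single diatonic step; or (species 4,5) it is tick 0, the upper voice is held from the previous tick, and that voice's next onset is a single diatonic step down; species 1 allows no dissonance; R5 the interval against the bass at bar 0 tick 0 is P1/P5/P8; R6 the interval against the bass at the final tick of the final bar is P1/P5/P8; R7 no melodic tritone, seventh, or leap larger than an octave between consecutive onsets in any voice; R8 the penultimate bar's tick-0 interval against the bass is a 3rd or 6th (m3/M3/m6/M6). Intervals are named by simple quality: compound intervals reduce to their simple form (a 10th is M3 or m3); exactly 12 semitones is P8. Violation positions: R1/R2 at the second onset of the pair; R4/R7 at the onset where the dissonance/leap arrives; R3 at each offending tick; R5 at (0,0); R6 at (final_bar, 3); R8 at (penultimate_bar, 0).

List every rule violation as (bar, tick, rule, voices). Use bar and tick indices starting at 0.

(3, 0, R4, (0, 1))
(3, 3, R4, (0, 1))
(4, 3, R7, (1,))
(6, 0, R1, (0, 1))
(6, 2, R7, (1,))
(9, 0, R2, (0, 1))
(9, 0, R7, (1,))
(10, 0, R7, (1,))
(11, 0, R2, (0, 1))

bar 0: v0=E3 v1=E4 downbeat P8
bar 1: v0=F3 v1=D4 downbeat M6
bar 2: v0=A3 v1=F4 downbeat m6
bar 3: v0=B3 v1=F4 downbeat TT
bar 4: v0=D4 v1=F4 downbeat m3
bar 5: v0=E4 v1=G4 downbeat m3
bar 6: v0=D4 v1=A4 downbeat P5
bar 7: v0=E4 v1=G4 downbeat m3
bar 8: v0=C4 v1=A4 downbeat M6
bar 9: v0=D4 v1=D5 downbeat P8
bar 10: v0=D3 v1=B3 downbeat M6
bar 11: v0=E3 v1=E4 downbeat P8
  -> R4 @ bar 3 tick 0 v(0, 1): B3/F4 TT untreated
  -> R4 @ bar 3 tick 3 v(0, 1): B3/F4 TT untreated
  -> R7 @ bar 4 tick 3 v(1,): F4->B4 leap 6st
  -> R1 @ bar 6 tick 0 v(0, 1): E4/B4 P5 -> D4/A4 P5 similar
  -> R7 @ bar 6 tick 2 v(1,): F4->B4 leap 6st
  -> R2 @ bar 9 tick 0 v(0, 1): C4/E4 M3 -> D4/D5 P8 similar
  -> R7 @ bar 9 tick 0 v(1,): E4->D5 leap 10st
  -> R7 @ bar 10 tick 0 v(1,): D5->B3 leap 15st
  -> R2 @ bar 11 tick 0 v(0, 1): D3/B3 M6 -> E3/E4 P8 similar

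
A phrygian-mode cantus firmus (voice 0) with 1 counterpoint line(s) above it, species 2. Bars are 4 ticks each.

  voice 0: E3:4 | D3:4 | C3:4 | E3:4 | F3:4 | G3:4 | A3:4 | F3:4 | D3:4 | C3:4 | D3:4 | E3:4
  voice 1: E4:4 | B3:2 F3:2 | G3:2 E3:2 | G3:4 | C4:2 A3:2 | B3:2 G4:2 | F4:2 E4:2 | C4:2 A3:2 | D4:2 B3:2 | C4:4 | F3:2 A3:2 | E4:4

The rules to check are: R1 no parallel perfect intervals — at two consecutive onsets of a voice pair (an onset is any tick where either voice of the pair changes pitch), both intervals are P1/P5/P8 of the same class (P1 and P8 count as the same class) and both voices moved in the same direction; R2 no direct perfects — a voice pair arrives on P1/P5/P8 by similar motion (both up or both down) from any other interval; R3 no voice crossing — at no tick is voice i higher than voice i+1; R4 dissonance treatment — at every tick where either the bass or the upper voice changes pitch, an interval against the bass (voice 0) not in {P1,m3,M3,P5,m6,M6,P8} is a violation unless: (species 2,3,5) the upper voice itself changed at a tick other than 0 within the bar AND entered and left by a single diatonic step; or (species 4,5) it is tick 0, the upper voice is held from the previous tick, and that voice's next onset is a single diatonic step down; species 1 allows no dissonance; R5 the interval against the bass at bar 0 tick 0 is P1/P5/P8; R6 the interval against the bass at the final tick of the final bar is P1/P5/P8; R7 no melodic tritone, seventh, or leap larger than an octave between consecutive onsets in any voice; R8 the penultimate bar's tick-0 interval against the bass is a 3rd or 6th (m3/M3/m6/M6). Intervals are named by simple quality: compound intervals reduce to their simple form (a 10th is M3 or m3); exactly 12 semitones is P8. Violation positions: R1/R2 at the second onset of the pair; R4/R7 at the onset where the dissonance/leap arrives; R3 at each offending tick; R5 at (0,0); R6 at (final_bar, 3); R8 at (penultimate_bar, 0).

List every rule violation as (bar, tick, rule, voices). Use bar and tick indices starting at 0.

(1, 2, R7, (1,))
(4, 0, R2, (0, 1))
(7, 0, R1, (0, 1))
(11, 0, R2, (0, 1))

bar 0: v0=E3 v1=E4 downbeat P8
bar 1: v0=D3 v1=B3 downbeat M6
bar 2: v0=C3 v1=G3 downbeat P5
bar 3: v0=E3 v1=G3 downbeat m3
bar 4: v0=F3 v1=C4 downbeat P5
bar 5: v0=G3 v1=B3 downbeat M3
bar 6: v0=A3 v1=F4 downbeat m6
bar 7: v0=F3 v1=C4 downbeat P5
bar 8: v0=D3 v1=D4 downbeat P8
bar 9: v0=C3 v1=C4 downbeat P8
bar 10: v0=D3 v1=F3 downbeat m3
bar 11: v0=E3 v1=E4 downbeat P8
  -> R7 @ bar 1 tick 2 v(1,): B3->F3 leap 6st
  -> R2 @ bar 4 tick 0 v(0, 1): E3/G3 m3 -> F3/C4 P5 similar
  -> R1 @ bar 7 tick 0 v(0, 1): A3/E4 P5 -> F3/C4 P5 similar
  -> R2 @ bar 11 tick 0 v(0, 1): D3/A3 P5 -> E3/E4 P8 similar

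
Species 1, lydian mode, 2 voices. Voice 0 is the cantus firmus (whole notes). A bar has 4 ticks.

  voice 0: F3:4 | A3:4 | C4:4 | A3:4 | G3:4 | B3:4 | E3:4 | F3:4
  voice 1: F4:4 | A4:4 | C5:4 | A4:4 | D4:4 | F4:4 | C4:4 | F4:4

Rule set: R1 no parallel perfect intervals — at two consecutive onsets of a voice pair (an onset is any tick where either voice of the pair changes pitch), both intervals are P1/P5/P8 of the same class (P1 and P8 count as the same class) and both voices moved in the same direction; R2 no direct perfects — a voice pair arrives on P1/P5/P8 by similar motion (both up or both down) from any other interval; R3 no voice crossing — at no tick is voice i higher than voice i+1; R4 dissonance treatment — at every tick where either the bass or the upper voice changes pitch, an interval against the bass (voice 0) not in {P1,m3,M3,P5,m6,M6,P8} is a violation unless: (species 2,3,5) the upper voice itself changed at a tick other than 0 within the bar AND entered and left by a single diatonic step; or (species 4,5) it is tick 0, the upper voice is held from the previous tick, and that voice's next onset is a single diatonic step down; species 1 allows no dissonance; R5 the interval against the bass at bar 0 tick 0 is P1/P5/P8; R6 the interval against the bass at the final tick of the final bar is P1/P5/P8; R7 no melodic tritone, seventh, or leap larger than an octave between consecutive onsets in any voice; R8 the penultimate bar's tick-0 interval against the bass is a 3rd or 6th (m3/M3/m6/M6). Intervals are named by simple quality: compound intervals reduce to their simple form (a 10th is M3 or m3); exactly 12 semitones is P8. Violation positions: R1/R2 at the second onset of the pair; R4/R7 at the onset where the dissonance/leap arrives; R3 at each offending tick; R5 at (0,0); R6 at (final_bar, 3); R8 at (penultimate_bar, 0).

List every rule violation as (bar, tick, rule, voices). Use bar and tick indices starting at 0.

bar 0: v0=F3 v1=F4 downbeat P8
bar 1: v0=A3 v1=A4 downbeat P8
bar 2: v0=C4 v1=C5 downbeat P8
bar 3: v0=A3 v1=A4 downbeat P8
bar 4: v0=G3 v1=D4 downbeat P5
bar 5: v0=B3 v1=F4 downbeat TT
bar 6: v0=E3 v1=C4 downbeat m6
bar 7: v0=F3 v1=F4 downbeat P8
  -> R1 @ bar 1 tick 0 v(0, 1): F3/F4 P8 -> A3/A4 P8 similar
  -> R1 @ bar 2 tick 0 v(0, 1): A3/A4 P8 -> C4/C5 P8 similar
  -> R1 @ bar 3 tick 0 v(0, 1): C4/C5 P8 -> A3/A4 P8 similar
  -> R2 @ bar 4 tick 0 v(0, 1): A3/A4 P8 -> G3/D4 P5 similar
  -> R4 @ bar 5 tick 0 v(0, 1): B3/F4 TT untreated
  -> R2 @ bar 7 tick 0 v(0, 1): E3/C4 m6 -> F3/F4 P8 similar

(1, 0, R1, (0, 1))
(2, 0, R1, (0, 1))
(3, 0, R1, (0, 1))
(4, 0, R2, (0, 1))
(5, 0, R4, (0, 1))
(7, 0, R2, (0, 1))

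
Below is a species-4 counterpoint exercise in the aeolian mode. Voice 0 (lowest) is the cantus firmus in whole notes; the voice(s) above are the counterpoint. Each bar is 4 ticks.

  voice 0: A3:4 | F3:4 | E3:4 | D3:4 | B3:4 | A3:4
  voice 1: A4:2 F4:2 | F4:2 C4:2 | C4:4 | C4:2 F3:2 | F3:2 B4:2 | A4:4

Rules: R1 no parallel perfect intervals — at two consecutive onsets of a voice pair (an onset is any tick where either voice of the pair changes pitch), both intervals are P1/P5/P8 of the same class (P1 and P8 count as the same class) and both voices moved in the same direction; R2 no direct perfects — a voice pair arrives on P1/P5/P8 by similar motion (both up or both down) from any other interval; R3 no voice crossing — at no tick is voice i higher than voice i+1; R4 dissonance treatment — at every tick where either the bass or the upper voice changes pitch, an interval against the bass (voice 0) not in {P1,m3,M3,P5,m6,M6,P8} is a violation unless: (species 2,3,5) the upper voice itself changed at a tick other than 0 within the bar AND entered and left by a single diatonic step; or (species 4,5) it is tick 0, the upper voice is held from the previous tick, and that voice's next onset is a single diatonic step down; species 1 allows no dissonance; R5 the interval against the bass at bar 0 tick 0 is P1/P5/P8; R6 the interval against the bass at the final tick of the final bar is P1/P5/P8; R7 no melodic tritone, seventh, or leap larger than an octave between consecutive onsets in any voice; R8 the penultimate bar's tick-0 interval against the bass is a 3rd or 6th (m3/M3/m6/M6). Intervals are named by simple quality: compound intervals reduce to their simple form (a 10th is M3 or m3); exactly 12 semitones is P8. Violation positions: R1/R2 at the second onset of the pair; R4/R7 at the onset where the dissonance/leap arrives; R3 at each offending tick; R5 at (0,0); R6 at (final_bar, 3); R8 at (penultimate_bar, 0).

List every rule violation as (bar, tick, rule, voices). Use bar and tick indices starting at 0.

bar 0: v0=A3 v1=A4 downbeat P8
bar 1: v0=F3 v1=F4 downbeat P8
bar 2: v0=E3 v1=C4 downbeat m6
bar 3: v0=D3 v1=C4 downbeat m7
bar 4: v0=B3 v1=F3 downbeat TT
bar 5: v0=A3 v1=A4 downbeat P8
  -> R4 @ bar 3 tick 0 v(0, 1): D3/C4 m7 untreated
  -> R3 @ bar 4 tick 0 v(0, 1): B3 above F3
  -> R4 @ bar 4 tick 0 v(0, 1): B3/F3 TT untreated
  -> R8 @ bar 4 tick 0 v(0, 1): penult TT not 3rd/6th
  -> R3 @ bar 4 tick 1 v(0, 1): B3 above F3
  -> R7 @ bar 4 tick 2 v(1,): F3->B4 leap 18st
  -> R1 @ bar 5 tick 0 v(0, 1): B3/B4 P8 -> A3/A4 P8 similar

(3, 0, R4, (0, 1))
(4, 0, R3, (0, 1))
(4, 0, R4, (0, 1))
(4, 0, R8, (0, 1))
(4, 1, R3, (0, 1))
(4, 2, R7, (1,))
(5, 0, R1, (0, 1))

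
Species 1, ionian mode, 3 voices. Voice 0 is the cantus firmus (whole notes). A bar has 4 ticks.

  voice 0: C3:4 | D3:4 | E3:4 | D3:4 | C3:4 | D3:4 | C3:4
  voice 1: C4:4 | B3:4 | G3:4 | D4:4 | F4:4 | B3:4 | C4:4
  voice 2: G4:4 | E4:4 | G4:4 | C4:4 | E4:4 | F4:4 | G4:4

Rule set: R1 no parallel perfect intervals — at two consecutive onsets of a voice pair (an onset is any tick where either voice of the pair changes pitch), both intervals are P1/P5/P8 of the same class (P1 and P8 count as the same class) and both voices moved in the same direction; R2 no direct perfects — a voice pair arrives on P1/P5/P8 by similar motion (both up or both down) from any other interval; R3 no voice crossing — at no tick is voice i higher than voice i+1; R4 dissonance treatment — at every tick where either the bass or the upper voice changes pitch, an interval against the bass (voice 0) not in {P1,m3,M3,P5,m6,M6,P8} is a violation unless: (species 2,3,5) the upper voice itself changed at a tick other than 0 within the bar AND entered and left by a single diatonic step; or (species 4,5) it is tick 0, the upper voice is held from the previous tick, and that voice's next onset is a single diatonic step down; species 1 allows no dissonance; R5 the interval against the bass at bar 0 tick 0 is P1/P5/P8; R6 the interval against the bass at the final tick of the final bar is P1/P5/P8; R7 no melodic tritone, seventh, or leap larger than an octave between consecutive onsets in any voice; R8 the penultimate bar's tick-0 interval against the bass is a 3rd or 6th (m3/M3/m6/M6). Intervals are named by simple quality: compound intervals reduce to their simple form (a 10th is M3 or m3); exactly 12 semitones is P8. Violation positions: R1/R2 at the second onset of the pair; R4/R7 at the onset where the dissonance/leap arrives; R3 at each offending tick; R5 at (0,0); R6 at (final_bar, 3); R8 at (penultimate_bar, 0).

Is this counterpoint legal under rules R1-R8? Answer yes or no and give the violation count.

bar 0: v0=C3 v1=C4 v2=G4 (P5)
bar 1: v0=D3 v1=B3 v2=E4 (M2)
bar 2: v0=E3 v1=G3 v2=G4 (m3)
bar 3: v0=D3 v1=D4 v2=C4 (m7)
bar 4: v0=C3 v1=F4 v2=E4 (M3)
bar 5: v0=D3 v1=B3 v2=F4 (m3)
bar 6: v0=C3 v1=C4 v2=G4 (P5)
  R4 @ bar1.0: D3/E4 M2 untreated
  R3 @ bar3.0: D4 above C4
  R4 @ bar3.0: D3/C4 m7 untreated
  R3 @ bar3.1: D4 above C4
  R3 @ bar3.2: D4 above C4
  R3 @ bar3.3: D4 above C4
  R3 @ bar4.0: F4 above E4
  R4 @ bar4.0: C3/F4 P4 untreated
  R3 @ bar4.1: F4 above E4
  R3 @ bar4.2: F4 above E4
  R3 @ bar4.3: F4 above E4
  R7 @ bar5.0: F4->B3 leap 6st
  R2 @ bar6.0: B3/F4 TT -> C4/G4 P5 similar

No (13 violations)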